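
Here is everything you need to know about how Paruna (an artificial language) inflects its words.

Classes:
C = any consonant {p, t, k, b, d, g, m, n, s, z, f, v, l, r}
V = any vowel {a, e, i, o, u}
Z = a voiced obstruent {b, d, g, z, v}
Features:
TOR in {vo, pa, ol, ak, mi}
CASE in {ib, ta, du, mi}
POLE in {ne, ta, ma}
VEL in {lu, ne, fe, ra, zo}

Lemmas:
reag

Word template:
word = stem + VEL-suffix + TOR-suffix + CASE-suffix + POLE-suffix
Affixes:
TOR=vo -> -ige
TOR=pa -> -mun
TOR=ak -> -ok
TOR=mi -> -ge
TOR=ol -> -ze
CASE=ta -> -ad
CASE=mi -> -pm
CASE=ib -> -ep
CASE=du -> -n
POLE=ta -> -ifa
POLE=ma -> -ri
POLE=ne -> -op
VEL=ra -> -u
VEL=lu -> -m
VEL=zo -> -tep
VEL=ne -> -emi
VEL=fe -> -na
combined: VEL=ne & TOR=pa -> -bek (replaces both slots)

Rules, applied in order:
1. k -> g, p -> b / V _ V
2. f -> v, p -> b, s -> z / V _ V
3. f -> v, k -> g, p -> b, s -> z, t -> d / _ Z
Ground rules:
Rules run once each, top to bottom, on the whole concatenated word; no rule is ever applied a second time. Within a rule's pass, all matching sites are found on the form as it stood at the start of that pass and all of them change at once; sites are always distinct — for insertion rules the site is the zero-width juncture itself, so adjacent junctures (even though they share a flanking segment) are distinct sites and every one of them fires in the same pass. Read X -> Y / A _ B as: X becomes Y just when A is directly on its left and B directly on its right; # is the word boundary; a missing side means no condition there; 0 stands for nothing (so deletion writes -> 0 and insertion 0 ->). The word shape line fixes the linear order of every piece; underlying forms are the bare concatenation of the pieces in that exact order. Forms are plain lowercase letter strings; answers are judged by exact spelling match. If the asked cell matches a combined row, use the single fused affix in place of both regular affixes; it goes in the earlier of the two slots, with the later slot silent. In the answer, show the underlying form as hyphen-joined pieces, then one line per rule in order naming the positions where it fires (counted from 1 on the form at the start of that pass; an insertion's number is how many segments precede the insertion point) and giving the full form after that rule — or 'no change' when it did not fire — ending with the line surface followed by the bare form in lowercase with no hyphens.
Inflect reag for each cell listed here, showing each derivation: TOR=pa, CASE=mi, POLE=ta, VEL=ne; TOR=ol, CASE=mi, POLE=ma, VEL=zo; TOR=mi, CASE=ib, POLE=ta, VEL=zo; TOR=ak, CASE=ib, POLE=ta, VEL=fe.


cell TOR=pa, CASE=mi, POLE=ta, VEL=ne:
underlying: reag-bek-pm-ifa
1. k -> g, p -> b / V _ V: no change
2. f -> v, p -> b, s -> z / V _ V: fires at position(s) 11: reagbekpmiva
3. f -> v, k -> g, p -> b, s -> z, t -> d / _ Z: no change
surface: reagbekpmiva

cell TOR=ol, CASE=mi, POLE=ma, VEL=zo:
underlying: reag-tep-ze-pm-ri
1. k -> g, p -> b / V _ V: no change
2. f -> v, p -> b, s -> z / V _ V: no change
3. f -> v, k -> g, p -> b, s -> z, t -> d / _ Z: fires at position(s) 7: reagtebzepmri
surface: reagtebzepmri

cell TOR=mi, CASE=ib, POLE=ta, VEL=zo:
underlying: reag-tep-ge-ep-ifa
1. k -> g, p -> b / V _ V: fires at position(s) 11: reagtepgeebifa
2. f -> v, p -> b, s -> z / V _ V: fires at position(s) 13: reagtepgeebiva
3. f -> v, k -> g, p -> b, s -> z, t -> d / _ Z: fires at position(s) 7: reagtebgeebiva
surface: reagtebgeebiva

cell TOR=ak, CASE=ib, POLE=ta, VEL=fe:
underlying: reag-na-ok-ep-ifa
1. k -> g, p -> b / V _ V: fires at position(s) 8, 10: reagnaogebifa
2. f -> v, p -> b, s -> z / V _ V: fires at position(s) 12: reagnaogebiva
3. f -> v, k -> g, p -> b, s -> z, t -> d / _ Z: no change
surface: reagnaogebiva


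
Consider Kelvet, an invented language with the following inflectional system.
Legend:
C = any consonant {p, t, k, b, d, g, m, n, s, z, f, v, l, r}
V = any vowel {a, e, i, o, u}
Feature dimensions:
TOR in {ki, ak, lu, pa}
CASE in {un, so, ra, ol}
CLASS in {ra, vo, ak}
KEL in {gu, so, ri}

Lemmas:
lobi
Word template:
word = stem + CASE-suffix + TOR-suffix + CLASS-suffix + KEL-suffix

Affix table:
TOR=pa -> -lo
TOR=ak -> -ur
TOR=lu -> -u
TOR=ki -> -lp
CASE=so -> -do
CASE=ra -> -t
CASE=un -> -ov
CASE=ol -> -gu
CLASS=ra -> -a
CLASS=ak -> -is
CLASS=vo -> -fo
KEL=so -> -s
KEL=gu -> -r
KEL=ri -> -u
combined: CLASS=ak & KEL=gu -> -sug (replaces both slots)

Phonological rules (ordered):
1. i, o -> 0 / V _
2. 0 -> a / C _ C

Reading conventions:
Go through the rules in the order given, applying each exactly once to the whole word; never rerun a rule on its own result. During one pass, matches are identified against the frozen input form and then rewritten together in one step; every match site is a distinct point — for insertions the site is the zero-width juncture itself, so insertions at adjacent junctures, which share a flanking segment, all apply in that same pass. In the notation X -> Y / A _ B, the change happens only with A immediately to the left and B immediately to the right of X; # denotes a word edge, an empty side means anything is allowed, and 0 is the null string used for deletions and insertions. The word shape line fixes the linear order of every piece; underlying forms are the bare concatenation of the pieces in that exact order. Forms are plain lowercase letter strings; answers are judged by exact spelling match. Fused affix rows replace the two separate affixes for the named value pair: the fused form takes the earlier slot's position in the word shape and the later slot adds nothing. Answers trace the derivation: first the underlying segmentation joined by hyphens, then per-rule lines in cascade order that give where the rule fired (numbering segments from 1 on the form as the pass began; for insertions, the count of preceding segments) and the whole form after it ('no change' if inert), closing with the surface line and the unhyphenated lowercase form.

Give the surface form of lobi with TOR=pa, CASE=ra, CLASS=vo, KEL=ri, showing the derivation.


underlying: lobi-t-lo-fo-u
1. i, o -> 0 / V _: no change
2. 0 -> a / C _ C: inserts after position(s) 5: lobitalofou
surface: lobitalofou


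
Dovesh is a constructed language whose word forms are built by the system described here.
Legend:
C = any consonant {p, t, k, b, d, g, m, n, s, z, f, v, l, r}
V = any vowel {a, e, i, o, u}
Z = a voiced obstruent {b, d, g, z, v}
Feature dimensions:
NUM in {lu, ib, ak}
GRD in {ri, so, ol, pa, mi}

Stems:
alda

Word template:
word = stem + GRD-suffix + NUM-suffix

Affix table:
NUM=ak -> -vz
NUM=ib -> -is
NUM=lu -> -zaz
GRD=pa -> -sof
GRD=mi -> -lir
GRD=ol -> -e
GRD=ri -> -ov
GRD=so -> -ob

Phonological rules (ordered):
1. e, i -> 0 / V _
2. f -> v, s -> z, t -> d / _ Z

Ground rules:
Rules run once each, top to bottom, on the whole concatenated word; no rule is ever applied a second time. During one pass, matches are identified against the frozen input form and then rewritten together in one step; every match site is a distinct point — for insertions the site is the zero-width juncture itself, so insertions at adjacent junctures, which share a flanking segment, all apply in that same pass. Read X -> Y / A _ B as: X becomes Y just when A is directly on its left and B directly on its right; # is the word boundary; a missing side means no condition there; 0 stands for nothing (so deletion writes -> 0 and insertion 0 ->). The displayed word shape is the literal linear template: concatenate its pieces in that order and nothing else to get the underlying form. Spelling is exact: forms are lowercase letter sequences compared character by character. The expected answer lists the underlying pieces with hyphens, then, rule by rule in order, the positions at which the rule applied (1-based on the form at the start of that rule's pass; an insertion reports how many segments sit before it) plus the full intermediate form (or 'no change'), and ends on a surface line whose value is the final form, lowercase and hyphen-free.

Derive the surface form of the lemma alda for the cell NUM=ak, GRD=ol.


underlying: alda-e-vz
1. e, i -> 0 / V _: fires at position(s) 5: aldavz
2. f -> v, s -> z, t -> d / _ Z: no change
surface: aldavz


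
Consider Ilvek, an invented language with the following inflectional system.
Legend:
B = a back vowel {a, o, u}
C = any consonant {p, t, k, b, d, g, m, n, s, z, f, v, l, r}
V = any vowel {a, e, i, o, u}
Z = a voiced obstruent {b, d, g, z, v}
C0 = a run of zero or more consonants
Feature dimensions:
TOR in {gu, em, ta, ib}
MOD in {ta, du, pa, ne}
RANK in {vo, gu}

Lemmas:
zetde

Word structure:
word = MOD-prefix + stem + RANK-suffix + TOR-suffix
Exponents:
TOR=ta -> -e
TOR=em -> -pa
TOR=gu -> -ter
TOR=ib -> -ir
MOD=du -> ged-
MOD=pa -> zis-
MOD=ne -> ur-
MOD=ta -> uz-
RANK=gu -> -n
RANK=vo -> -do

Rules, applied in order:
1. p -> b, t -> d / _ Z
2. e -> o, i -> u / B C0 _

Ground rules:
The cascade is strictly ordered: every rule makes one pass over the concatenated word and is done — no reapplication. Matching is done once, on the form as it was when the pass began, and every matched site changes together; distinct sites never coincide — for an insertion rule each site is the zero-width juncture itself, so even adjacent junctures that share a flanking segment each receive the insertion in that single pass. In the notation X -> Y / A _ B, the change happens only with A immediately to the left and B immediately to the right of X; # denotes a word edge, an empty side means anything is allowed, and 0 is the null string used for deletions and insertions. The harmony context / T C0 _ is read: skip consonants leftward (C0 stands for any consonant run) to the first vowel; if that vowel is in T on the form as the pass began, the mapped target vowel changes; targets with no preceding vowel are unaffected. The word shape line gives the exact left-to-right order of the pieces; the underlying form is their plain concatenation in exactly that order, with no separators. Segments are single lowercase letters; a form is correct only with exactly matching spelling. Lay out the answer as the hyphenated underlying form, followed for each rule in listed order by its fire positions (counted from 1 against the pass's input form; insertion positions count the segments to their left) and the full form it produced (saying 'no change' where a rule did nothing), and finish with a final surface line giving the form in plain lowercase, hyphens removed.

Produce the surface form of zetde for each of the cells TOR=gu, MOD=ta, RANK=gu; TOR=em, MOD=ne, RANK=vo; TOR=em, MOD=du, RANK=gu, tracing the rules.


cell TOR=gu, MOD=ta, RANK=gu:
underlying: uz-zetde-n-ter
1. p -> b, t -> d / _ Z: fires at position(s) 5: uzzeddenter
2. e -> o, i -> u / B C0 _: fires at position(s) 4: uzzoddenter
surface: uzzoddenter

cell TOR=em, MOD=ne, RANK=vo:
underlying: ur-zetde-do-pa
1. p -> b, t -> d / _ Z: fires at position(s) 5: urzeddedopa
2. e -> o, i -> u / B C0 _: fires at position(s) 4: urzoddedopa
surface: urzoddedopa

cell TOR=em, MOD=du, RANK=gu:
underlying: ged-zetde-n-pa
1. p -> b, t -> d / _ Z: fires at position(s) 6: gedzeddenpa
2. e -> o, i -> u / B C0 _: no change
surface: gedzeddenpa


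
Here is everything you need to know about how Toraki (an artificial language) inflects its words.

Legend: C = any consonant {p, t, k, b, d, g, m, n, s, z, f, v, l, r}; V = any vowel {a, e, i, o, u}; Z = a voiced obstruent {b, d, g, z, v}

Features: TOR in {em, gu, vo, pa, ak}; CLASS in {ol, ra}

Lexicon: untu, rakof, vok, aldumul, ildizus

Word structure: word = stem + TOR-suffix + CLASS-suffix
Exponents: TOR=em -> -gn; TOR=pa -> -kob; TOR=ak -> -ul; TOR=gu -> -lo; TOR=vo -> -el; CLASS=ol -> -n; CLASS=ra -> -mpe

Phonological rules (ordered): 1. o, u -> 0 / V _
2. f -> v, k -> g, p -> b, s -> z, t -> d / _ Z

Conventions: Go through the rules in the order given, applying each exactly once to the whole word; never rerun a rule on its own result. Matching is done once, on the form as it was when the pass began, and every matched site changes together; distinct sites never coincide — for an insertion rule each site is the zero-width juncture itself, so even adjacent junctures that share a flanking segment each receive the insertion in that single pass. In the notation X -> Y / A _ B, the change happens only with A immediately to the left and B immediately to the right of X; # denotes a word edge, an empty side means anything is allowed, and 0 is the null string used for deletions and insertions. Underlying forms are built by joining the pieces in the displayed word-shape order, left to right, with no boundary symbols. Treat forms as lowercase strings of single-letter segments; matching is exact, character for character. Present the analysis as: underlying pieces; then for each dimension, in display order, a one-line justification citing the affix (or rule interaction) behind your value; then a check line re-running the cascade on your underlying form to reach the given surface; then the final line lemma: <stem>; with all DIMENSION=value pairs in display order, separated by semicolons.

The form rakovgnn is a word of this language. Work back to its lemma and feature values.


underlying: rakof-gn-n
TOR=em - signalled by the affix -gn
CLASS=ol - signalled by the affix -n
check: rakofgnn -> rakofgnn -> rakovgnn
lemma: rakof; TOR=em; CLASS=ol


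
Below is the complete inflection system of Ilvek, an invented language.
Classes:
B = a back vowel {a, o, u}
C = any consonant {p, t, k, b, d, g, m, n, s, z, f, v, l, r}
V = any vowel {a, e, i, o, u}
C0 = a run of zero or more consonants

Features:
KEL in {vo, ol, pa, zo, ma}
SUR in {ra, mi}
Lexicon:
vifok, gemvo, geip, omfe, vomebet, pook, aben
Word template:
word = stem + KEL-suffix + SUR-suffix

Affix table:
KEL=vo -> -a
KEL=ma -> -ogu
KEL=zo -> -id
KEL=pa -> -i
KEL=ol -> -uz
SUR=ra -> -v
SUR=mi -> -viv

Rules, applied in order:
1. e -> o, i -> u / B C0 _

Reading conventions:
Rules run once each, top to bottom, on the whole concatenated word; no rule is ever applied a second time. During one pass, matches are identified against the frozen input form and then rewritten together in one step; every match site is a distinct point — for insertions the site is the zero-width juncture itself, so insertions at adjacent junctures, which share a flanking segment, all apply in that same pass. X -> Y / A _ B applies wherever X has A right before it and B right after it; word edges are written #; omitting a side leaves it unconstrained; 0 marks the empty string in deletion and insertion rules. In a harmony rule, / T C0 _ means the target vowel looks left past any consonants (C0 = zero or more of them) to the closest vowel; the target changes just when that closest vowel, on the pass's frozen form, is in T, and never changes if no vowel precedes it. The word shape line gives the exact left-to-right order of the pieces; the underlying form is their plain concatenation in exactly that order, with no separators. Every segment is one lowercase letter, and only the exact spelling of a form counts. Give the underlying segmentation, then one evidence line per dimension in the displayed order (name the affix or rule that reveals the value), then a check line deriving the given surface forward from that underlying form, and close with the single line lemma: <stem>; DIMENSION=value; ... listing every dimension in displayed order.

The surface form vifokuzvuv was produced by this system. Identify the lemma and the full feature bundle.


underlying: vifok-uz-viv
KEL=ol - signalled by the affix -uz
SUR=mi - signalled by the affix -viv
check: vifokuzviv -> vifokuzvuv
lemma: vifok; KEL=ol; SUR=mi


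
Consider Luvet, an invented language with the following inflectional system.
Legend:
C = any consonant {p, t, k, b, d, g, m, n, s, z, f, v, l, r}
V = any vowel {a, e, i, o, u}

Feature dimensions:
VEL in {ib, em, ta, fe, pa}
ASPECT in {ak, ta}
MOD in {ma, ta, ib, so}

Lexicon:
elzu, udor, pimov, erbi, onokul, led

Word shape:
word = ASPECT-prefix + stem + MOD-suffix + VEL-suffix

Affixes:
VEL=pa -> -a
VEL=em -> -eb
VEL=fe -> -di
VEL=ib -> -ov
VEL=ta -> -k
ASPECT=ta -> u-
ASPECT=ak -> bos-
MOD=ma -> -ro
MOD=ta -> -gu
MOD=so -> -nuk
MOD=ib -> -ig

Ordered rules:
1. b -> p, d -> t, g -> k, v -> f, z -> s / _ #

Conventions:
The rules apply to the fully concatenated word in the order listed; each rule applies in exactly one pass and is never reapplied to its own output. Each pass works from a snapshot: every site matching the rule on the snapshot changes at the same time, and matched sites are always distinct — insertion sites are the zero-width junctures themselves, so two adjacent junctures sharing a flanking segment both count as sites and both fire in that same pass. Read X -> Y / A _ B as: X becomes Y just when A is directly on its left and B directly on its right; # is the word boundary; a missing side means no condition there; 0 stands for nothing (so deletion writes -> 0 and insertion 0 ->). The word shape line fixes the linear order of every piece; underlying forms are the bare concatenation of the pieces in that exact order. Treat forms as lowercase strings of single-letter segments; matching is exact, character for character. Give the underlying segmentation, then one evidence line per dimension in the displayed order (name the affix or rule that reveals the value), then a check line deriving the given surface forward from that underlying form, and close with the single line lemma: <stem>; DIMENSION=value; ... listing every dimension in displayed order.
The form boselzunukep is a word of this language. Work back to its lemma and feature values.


underlying: bos-elzu-nuk-eb
VEL=em - signalled by the affix -eb
ASPECT=ak - signalled by the affix bos-
MOD=so - signalled by the affix -nuk
check: boselzunukeb -> boselzunukep
lemma: elzu; VEL=em; ASPECT=ak; MOD=so


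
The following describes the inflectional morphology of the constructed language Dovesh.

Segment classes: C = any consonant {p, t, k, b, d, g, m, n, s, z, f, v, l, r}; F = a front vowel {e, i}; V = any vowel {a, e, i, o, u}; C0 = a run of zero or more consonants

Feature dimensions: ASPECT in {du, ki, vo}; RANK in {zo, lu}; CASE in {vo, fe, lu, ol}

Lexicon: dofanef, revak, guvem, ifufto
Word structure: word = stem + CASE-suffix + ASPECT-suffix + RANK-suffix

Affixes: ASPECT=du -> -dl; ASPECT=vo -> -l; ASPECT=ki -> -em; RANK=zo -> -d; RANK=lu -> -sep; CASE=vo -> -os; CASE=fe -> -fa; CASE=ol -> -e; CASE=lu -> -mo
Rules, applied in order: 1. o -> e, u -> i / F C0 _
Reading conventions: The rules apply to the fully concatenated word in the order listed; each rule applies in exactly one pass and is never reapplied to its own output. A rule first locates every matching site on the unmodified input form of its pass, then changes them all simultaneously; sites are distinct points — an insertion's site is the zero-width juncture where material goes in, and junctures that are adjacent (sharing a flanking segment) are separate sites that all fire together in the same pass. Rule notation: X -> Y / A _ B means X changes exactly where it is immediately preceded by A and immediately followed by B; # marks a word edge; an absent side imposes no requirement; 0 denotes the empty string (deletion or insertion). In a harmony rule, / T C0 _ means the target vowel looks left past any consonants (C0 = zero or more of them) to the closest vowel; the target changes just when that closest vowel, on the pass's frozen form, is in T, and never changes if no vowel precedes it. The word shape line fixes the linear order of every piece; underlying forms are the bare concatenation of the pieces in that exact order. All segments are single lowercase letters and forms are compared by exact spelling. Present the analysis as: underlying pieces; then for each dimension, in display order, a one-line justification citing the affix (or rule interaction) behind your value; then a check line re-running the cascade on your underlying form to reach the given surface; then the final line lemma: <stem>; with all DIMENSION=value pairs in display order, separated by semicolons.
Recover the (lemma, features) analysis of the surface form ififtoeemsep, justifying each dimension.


underlying: ifufto-e-em-sep
ASPECT=ki - signalled by the affix -em
RANK=lu - signalled by the affix -sep
CASE=ol - signalled by the affix -e
check: ifuftoeemsep -> ififtoeemsep
lemma: ifufto; ASPECT=ki; RANK=lu; CASE=ol


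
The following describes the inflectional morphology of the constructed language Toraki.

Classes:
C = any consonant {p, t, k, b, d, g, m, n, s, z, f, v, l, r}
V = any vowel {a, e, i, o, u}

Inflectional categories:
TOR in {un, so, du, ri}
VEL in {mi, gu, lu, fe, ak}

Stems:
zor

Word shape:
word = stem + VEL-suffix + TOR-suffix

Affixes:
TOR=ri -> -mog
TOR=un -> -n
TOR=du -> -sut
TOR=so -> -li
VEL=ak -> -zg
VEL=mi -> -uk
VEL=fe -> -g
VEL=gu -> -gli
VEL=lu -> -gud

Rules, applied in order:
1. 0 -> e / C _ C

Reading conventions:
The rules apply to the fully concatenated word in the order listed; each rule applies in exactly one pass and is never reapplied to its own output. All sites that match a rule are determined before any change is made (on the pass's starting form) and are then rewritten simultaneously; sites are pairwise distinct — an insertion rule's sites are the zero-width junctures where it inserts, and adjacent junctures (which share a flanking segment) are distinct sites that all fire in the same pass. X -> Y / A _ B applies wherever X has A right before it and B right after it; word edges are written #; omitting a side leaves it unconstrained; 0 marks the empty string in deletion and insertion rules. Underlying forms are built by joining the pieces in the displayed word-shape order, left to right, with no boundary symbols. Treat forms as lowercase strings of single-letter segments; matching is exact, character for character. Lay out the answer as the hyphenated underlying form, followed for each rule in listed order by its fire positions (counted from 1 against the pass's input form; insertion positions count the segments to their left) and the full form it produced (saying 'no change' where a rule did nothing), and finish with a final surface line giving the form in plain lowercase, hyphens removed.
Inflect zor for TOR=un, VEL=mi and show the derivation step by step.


underlying: zor-uk-n
1. 0 -> e / C _ C: inserts after position(s) 5: zoruken
surface: zoruken


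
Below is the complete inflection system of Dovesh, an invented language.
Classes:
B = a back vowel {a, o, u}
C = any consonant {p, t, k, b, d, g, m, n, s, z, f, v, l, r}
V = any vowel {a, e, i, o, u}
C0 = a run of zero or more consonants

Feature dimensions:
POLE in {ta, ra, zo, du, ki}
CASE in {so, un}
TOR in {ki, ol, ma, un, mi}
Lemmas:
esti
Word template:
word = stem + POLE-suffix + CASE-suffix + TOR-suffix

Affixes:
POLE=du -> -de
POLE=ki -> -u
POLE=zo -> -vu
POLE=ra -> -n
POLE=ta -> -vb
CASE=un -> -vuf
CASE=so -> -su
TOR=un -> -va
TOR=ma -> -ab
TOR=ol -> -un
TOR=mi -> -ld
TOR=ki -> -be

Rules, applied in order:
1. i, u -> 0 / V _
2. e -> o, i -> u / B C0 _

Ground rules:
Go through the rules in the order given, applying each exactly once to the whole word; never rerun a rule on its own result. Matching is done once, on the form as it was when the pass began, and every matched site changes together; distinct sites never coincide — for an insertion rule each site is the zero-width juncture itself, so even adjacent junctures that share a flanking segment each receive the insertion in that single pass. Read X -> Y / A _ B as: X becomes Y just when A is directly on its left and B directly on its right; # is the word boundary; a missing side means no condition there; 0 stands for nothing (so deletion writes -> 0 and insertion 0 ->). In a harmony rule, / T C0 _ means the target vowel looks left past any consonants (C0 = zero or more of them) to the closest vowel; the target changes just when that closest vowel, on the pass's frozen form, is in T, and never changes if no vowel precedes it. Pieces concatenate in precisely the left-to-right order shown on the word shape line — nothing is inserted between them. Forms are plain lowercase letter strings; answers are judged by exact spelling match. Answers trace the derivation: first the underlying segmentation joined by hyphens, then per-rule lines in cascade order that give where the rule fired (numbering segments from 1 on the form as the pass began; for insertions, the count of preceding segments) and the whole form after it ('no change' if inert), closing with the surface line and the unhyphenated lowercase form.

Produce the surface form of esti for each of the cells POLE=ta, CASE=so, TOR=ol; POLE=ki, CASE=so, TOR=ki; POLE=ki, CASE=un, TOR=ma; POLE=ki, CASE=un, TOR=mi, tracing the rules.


cell POLE=ta, CASE=so, TOR=ol:
underlying: esti-vb-su-un
1. i, u -> 0 / V _: fires at position(s) 9: estivbsun
2. e -> o, i -> u / B C0 _: no change
surface: estivbsun

cell POLE=ki, CASE=so, TOR=ki:
underlying: esti-u-su-be
1. i, u -> 0 / V _: fires at position(s) 5: estisube
2. e -> o, i -> u / B C0 _: fires at position(s) 8: estisubo
surface: estisubo

cell POLE=ki, CASE=un, TOR=ma:
underlying: esti-u-vuf-ab
1. i, u -> 0 / V _: fires at position(s) 5: estivufab
2. e -> o, i -> u / B C0 _: no change
surface: estivufab

cell POLE=ki, CASE=un, TOR=mi:
underlying: esti-u-vuf-ld
1. i, u -> 0 / V _: fires at position(s) 5: estivufld
2. e -> o, i -> u / B C0 _: no change
surface: estivufld


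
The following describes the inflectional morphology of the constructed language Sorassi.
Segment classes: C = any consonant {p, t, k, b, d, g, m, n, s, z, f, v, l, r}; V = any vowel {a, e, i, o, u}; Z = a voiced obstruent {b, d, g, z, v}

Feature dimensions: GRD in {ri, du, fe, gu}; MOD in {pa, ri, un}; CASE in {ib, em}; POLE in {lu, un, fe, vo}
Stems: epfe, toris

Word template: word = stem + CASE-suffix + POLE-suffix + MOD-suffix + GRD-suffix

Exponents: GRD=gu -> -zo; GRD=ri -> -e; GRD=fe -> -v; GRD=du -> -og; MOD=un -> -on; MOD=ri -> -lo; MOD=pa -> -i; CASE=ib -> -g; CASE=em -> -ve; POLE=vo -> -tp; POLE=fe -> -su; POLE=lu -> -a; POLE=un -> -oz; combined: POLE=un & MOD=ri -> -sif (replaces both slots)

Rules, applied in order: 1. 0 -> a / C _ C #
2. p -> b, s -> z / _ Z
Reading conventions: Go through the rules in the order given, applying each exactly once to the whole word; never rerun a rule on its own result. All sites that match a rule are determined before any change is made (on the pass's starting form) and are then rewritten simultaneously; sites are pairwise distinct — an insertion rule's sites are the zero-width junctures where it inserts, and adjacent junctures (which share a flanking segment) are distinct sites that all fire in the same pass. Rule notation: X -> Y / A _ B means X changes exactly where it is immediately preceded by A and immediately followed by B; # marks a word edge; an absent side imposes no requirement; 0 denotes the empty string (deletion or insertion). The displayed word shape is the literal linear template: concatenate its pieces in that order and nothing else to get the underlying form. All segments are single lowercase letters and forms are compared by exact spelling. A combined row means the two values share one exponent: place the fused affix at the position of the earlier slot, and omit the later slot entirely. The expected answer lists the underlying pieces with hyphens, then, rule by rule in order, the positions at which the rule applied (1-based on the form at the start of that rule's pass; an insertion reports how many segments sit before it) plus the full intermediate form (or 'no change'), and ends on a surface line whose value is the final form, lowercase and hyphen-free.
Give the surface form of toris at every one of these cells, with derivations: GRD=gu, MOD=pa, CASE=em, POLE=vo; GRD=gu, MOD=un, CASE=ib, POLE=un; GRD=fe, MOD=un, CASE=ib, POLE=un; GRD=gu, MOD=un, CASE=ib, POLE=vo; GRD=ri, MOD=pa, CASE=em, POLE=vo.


cell GRD=gu, MOD=pa, CASE=em, POLE=vo:
underlying: toris-ve-tp-i-zo
1. 0 -> a / C _ C #: no change
2. p -> b, s -> z / _ Z: fires at position(s) 5: torizvetpizo
surface: torizvetpizo

cell GRD=gu, MOD=un, CASE=ib, POLE=un:
underlying: toris-g-oz-on-zo
1. 0 -> a / C _ C #: no change
2. p -> b, s -> z / _ Z: fires at position(s) 5: torizgozonzo
surface: torizgozonzo

cell GRD=fe, MOD=un, CASE=ib, POLE=un:
underlying: toris-g-oz-on-v
1. 0 -> a / C _ C #: inserts after position(s) 10: torisgozonav
2. p -> b, s -> z / _ Z: fires at position(s) 5: torizgozonav
surface: torizgozonav

cell GRD=gu, MOD=un, CASE=ib, POLE=vo:
underlying: toris-g-tp-on-zo
1. 0 -> a / C _ C #: no change
2. p -> b, s -> z / _ Z: fires at position(s) 5: torizgtponzo
surface: torizgtponzo

cell GRD=ri, MOD=pa, CASE=em, POLE=vo:
underlying: toris-ve-tp-i-e
1. 0 -> a / C _ C #: no change
2. p -> b, s -> z / _ Z: fires at position(s) 5: torizvetpie
surface: torizvetpie


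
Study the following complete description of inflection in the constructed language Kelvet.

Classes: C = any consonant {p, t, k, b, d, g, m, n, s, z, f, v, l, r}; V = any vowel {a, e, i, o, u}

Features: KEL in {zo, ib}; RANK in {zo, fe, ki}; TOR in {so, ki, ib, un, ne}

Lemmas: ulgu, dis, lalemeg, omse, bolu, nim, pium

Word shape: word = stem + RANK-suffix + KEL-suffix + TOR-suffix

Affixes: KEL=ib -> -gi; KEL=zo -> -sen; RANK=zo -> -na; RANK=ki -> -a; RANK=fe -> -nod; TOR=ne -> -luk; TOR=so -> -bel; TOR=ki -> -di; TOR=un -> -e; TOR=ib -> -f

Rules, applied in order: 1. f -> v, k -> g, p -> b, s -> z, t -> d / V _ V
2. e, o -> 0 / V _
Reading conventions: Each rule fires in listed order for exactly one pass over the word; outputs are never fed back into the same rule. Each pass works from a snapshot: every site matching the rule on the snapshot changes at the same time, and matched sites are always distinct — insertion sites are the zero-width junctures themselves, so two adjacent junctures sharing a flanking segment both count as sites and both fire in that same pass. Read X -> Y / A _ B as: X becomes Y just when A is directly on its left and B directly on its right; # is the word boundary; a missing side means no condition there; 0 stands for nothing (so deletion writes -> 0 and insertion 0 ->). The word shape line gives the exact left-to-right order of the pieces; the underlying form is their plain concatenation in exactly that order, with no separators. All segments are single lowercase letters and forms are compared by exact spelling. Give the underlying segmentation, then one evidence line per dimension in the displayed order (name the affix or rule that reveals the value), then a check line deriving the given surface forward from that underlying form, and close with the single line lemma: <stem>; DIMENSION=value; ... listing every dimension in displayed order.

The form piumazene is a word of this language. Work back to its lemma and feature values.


underlying: pium-a-sen-e
KEL=zo - signalled by the affix -sen
RANK=ki - signalled by the affix -a
TOR=un - signalled by the affix -e
check: piumasene -> piumazene -> piumazene
lemma: pium; KEL=zo; RANK=ki; TOR=un


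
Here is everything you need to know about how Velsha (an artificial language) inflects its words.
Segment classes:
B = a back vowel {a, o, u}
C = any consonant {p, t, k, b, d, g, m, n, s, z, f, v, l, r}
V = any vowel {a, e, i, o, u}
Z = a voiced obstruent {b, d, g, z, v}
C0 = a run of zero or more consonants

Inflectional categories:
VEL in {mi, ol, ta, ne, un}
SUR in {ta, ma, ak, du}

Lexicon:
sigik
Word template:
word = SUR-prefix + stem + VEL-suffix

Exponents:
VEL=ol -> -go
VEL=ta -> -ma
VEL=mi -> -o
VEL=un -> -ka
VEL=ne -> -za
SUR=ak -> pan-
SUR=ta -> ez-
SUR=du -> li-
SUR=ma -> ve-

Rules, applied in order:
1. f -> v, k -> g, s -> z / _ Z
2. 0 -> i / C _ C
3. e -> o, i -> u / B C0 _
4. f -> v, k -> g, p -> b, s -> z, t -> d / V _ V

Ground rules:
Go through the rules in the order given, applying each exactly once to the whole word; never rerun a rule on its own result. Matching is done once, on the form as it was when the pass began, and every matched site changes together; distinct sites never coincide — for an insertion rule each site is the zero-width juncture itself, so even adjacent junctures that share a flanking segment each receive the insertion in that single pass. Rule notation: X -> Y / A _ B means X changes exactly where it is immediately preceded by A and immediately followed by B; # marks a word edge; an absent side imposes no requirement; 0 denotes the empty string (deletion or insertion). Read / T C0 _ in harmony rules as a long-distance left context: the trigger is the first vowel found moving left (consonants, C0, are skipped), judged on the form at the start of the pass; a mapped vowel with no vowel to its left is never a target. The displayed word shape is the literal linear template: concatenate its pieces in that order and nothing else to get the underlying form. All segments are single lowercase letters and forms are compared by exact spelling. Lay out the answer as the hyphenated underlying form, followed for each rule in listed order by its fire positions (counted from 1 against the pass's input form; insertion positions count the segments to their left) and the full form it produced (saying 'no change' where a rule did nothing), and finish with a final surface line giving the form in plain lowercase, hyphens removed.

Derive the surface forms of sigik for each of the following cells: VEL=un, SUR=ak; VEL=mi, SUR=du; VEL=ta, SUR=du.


cell VEL=un, SUR=ak:
underlying: pan-sigik-ka
1. f -> v, k -> g, s -> z / _ Z: no change
2. 0 -> i / C _ C: inserts after position(s) 3, 8: panisigikika
3. e -> o, i -> u / B C0 _: fires at position(s) 4: panusigikika
4. f -> v, k -> g, p -> b, s -> z, t -> d / V _ V: fires at position(s) 5, 9, 11: panuzigigiga
surface: panuzigigiga

cell VEL=mi, SUR=du:
underlying: li-sigik-o
1. f -> v, k -> g, s -> z / _ Z: no change
2. 0 -> i / C _ C: no change
3. e -> o, i -> u / B C0 _: no change
4. f -> v, k -> g, p -> b, s -> z, t -> d / V _ V: fires at position(s) 3, 7: lizigigo
surface: lizigigo

cell VEL=ta, SUR=du:
underlying: li-sigik-ma
1. f -> v, k -> g, s -> z / _ Z: no change
2. 0 -> i / C _ C: inserts after position(s) 7: lisigikima
3. e -> o, i -> u / B C0 _: no change
4. f -> v, k -> g, p -> b, s -> z, t -> d / V _ V: fires at position(s) 3, 7: lizigigima
surface: lizigigima


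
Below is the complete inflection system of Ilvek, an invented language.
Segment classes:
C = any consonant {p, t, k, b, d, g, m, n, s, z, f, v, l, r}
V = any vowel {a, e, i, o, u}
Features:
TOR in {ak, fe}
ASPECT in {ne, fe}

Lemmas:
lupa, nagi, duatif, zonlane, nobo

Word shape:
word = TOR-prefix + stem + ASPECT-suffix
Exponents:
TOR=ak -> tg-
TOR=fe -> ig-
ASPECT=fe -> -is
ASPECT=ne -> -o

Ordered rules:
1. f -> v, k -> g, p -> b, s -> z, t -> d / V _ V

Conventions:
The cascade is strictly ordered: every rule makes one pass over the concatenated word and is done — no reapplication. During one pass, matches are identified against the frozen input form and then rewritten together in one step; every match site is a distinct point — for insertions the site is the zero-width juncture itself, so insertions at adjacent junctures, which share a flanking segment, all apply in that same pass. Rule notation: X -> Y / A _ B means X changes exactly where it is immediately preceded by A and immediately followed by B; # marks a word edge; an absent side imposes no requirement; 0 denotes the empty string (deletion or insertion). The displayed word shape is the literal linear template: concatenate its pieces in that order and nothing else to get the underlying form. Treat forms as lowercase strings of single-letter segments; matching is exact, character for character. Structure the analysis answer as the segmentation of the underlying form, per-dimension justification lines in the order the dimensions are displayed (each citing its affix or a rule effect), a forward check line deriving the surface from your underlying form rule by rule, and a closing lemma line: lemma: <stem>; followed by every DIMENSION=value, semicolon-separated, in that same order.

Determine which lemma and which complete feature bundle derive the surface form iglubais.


underlying: ig-lupa-is
TOR=fe - signalled by the affix ig-
ASPECT=fe - signalled by the affix -is
check: iglupais -> iglubais
lemma: lupa; TOR=fe; ASPECT=fe


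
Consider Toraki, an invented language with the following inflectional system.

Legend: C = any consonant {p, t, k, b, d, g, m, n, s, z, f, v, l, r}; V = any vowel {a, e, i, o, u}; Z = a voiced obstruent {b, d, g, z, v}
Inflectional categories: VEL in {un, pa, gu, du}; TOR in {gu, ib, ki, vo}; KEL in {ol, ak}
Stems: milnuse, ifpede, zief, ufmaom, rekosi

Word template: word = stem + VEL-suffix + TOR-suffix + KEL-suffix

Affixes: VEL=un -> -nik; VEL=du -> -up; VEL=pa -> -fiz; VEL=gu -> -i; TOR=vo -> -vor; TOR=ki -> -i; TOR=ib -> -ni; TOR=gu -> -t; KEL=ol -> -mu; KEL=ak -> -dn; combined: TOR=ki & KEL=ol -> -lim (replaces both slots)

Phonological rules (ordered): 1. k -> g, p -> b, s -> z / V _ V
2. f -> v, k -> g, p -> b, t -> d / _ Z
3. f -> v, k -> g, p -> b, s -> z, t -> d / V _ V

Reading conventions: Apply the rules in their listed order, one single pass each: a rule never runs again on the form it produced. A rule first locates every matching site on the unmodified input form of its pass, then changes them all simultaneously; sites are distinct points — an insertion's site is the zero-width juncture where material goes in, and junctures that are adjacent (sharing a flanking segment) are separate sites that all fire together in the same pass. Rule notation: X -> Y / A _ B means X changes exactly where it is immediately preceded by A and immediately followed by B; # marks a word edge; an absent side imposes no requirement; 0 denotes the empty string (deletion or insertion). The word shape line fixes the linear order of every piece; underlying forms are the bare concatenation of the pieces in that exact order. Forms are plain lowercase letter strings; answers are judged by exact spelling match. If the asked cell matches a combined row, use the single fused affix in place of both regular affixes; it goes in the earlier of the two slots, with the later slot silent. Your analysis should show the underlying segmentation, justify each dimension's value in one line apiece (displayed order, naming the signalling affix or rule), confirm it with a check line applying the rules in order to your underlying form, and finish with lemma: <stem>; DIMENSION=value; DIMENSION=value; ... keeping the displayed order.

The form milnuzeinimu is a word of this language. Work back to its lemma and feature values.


underlying: milnuse-i-ni-mu
VEL=gu - signalled by the affix -i
TOR=ib - signalled by the affix -ni
KEL=ol - signalled by the affix -mu
check: milnuseinimu -> milnuzeinimu -> milnuzeinimu -> milnuzeinimu
lemma: milnuse; VEL=gu; TOR=ib; KEL=ol


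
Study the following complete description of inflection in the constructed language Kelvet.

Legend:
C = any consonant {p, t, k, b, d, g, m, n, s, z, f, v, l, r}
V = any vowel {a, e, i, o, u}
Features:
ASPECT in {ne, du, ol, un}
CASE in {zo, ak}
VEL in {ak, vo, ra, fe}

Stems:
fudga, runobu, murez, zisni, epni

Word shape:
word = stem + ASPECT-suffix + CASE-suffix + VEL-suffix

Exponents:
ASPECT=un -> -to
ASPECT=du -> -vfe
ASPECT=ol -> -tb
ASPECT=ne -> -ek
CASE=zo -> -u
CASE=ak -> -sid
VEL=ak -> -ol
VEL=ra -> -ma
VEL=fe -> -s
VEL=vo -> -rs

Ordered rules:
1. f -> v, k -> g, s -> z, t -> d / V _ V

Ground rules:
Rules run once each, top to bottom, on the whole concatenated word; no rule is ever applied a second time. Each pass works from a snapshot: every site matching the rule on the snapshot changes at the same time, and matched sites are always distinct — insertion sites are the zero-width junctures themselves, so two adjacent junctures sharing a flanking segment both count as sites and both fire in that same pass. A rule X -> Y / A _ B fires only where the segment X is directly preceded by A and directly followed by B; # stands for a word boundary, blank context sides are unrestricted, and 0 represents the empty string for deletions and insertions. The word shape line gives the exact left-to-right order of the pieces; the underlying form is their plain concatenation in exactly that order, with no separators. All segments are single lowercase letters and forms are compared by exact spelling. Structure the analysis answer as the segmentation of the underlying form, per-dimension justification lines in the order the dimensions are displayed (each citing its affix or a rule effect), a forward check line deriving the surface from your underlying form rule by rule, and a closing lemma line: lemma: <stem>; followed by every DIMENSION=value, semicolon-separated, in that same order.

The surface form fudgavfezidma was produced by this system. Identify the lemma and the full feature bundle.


underlying: fudga-vfe-sid-ma
ASPECT=du - signalled by the affix -vfe
CASE=ak - signalled by the affix -sid
VEL=ra - signalled by the affix -ma
check: fudgavfesidma -> fudgavfezidma
lemma: fudga; ASPECT=du; CASE=ak; VEL=ra
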